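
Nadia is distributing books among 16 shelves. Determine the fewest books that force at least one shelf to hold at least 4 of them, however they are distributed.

With 48 books one could put exactly 3 in each of the 16 shelves, and no shelf would reach 4.
One more book must land in a shelf that already has 3, giving it 4.
So 16 × 3 + 1 = 49 books are required.

49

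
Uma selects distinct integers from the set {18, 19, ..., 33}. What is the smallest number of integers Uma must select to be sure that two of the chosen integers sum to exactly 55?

Group the elements by complementary pair {x, 55−x}: {22,33}, {23,32}, {24,31}, …, giving 6 two-element pairs and 4 integers whose partner 55−x falls outside [18,33].
By pigeonhole, treating each of those 10 groups as a pigeonhole, one can pick one integer per group — 10 integers — with no two summing to 55.
The 11th integer lands in an occupied pair, forcing a sum of 55.

11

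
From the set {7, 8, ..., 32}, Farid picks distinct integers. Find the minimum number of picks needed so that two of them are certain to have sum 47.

Two chosen integers sum to 47 exactly when both halves of some pair {x, 47−x} with 15 ≤ x ≤ 47−x ≤ 32 are chosen — 9 such pairs.
The remaining 8 elements (those with no distinct partner in range) can never complete a 47-sum, so the worst case takes all of them and one from each pair: 8 + 9 = 17.
By pigeonhole, the 18th integer has to be the second member of some pair, so 17 + 1 = 18.

18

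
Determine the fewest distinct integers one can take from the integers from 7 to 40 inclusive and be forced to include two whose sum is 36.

Two chosen integers sum to 36 exactly when both halves of some pair {x, 36−x} with 7 ≤ x ≤ 36−x ≤ 29 are chosen — 11 such pairs.
The remaining 12 elements (those with no distinct partner in range) can never complete a 36-sum, so the worst case takes all of them and one from each pair: 12 + 11 = 23.
The 24th integer has to be the second member of some pair, so 23 + 1 = 24.

24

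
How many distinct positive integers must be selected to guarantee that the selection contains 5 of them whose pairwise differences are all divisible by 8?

Integers whose pairwise differences are multiples of 8 are exactly those sharing a remainder mod 8. By the pigeonhole principle, the 8 residue classes mod 8 are the pigeonholes.
With 32 integers one could put 4 in each residue class and have no class reach 5.
The 33rd integer pushes some class to 5, so 8·4 + 1 = 33.

33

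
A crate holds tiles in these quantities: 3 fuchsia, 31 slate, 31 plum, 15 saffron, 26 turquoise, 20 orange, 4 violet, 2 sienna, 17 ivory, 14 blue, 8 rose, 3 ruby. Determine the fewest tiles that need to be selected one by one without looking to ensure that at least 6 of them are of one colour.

Put each drawn tile into a box by colour. The largest draw with every box below 6 takes min(count, 5) from each colour; colours with fewer than 5 contribute all they have.
Σ min(cᵢ, 5) = 3 + 5 + 5 + 5 + 5 + 5 + 4 + 2 + 5 + 5 + 5 + 3 = 52.
Draw number 52 + 1 = 53 must push one box to 6.

53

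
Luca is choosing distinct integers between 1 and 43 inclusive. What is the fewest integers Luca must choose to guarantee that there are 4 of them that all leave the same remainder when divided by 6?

19

The 6 residue classes mod 6 are the pigeonholes.
With 18 integers one could put 3 in each residue class and have no class reach 4.
The 19th integer pushes some class to 4, so 6·3 + 1 = 19.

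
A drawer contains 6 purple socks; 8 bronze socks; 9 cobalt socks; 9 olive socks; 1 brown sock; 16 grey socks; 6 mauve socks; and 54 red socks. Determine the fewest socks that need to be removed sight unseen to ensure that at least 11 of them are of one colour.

Pigeonhole: the 8 colours are the holes; the socks drawn are the pigeons.
To avoid 11 of any one colour, the worst case takes at most 10 of each colour, or every sock of a colour that has fewer than 10.
That gives 6 + 8 + 9 + 9 + 1 + 10 + 6 + 10 = 59 socks with no colour reaching 11.
The next sock forces some colour to 11, so 59 + 1 = 60.

60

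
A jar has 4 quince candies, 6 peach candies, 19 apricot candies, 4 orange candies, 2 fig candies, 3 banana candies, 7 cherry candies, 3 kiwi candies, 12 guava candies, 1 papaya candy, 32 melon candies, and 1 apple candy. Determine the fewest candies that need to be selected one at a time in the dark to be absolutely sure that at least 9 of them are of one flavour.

56

An adversary could hand out at most 8 candies per flavour (9 flavours run out sooner): 4 + 6 + 8 + 4 + 2 + 3 + 7 + 3 + 8 + 1 + 8 + 1 = 55 candies and still no flavour has 9.
One more candy lands in a flavour already at 8, so 56 draws are enough and 55 are not.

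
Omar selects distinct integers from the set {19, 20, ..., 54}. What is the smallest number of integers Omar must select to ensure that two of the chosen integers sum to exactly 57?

27

Group the elements by complementary pair {x, 57−x}: {19,38}, {20,37}, {21,36}, …, giving 10 two-element pairs and 16 integers whose partner 57−x falls outside [19,54].
Treating each of those 26 groups as a pigeonhole, one can pick one integer per group — 26 integers — with no two summing to 57.
The 27th integer lands in an occupied pair, forcing a sum of 57.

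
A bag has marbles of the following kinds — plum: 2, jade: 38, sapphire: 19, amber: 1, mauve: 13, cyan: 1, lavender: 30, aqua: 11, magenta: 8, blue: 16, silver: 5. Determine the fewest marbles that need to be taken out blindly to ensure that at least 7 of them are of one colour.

An adversary could hand out at most 6 marbles per colour (4 colours run out sooner): 2 + 6 + 6 + 1 + 6 + 1 + 6 + 6 + 6 + 6 + 5 = 51 marbles and still no colour has 7.
One more marble lands in a colour already at 6, so 52 draws are enough and 51 are not.

52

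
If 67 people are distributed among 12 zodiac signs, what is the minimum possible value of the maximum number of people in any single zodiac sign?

6

The 12 zodiac signs are the holes and the 67 people are the pigeons.
If every zodiac sign held at most 5 people, the total would be at most 12 × 5 = 60, which is less than 67.
So some zodiac sign holds at least ⌈67/12⌉ = 6 people.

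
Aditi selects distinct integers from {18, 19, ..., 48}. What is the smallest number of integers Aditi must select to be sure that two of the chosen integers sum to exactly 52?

Group the elements by complementary pair {x, 52−x}: {18,34}, {19,33}, {20,32}, …, giving 8 two-element pairs, the single value 26 (it cannot pair with itself since the integers are distinct), and 14 integers whose partner 52−x falls outside [18,48].
Treating each of those 23 groups as a pigeonhole, one can pick one integer per group — 23 integers — with no two summing to 52.
The 24th integer lands in an occupied pair, forcing a sum of 52.

24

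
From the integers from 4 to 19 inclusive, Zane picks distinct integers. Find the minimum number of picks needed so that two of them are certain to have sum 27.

11

Two chosen integers sum to 27 exactly when both halves of some pair {x, 27−x} with 8 ≤ x ≤ 27−x ≤ 19 are chosen — 6 such pairs.
The remaining 4 elements (those with no distinct partner in range) can never complete a 27-sum, so the worst case takes all of them and one from each pair: 4 + 6 = 10.
Pigeonhole: the 11th integer has to be the second member of some pair, so 10 + 1 = 11.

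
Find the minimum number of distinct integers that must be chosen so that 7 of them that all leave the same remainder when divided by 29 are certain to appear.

175

The 29 residue classes mod 29 are the pigeonholes.
With 174 integers one could put 6 in each residue class and have no class reach 7.
The 175th integer pushes some class to 7, so 29·6 + 1 = 175.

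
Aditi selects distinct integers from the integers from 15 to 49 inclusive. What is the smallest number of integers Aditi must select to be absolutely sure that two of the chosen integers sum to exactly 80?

27

A set avoiding the sum 80 can contain at most one of each pair {x, 80−x}, plus the 17 elements whose complement lies outside the range or equal to its own complement.
The integers 15, …, 40 (26 of them) are such a set: any two sum to at least 15+16 = 31 and at most 39+40 = 79 < 80.
By pigeonhole, any 27th integer completes one of the 9 pairs, so 27 choices force a sum of 80.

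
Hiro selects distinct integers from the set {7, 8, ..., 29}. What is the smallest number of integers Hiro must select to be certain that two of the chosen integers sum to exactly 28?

Two chosen integers sum to 28 exactly when both halves of some pair {x, 28−x} with 7 ≤ x ≤ 28−x ≤ 21 are chosen — 7 such pairs.
The remaining 9 elements (those with no distinct partner in range) can never complete a 28-sum, so the worst case takes all of them and one from each pair: 9 + 7 = 16.
The 17th integer has to be the second member of some pair, so 16 + 1 = 17.

17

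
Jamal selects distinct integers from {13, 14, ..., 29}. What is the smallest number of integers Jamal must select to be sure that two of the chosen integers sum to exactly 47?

A set avoiding the sum 47 can contain at most one of each pair {x, 47−x}, plus the 5 elements whose complement lies outside the range.
The integers 13, …, 23 (11 of them) are such a set: any two sum to at least 13+14 = 27 and at most 22+23 = 45 < 47.
Pigeonhole: any 12th integer completes one of the 6 pairs, so 12 choices force a sum of 47.

12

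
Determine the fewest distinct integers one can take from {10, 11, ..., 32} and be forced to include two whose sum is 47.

15

Group the elements by complementary pair {x, 47−x}: {15,32}, {16,31}, {17,30}, …, giving 9 two-element pairs and 5 integers whose partner 47−x falls outside [10,32].
By pigeonhole, treating each of those 14 groups as a pigeonhole, one can pick one integer per group — 14 integers — with no two summing to 47.
The 15th integer lands in an occupied pair, forcing a sum of 47.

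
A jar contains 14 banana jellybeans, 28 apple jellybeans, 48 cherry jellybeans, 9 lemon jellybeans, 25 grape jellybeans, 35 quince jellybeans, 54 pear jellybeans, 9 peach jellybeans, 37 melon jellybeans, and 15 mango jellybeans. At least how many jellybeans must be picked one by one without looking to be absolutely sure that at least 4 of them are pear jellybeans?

In the worst case for collecting pear jellybeans, every non-pear jellybean comes out first.
There are 14 + 28 + 48 + 9 + 25 + 35 + 9 + 37 + 15 = 220 non-pear jellybeans altogether.
After those, each further jellybean must be pear, so 220 + 4 = 224 draws guarantee 4 pear jellybeans.

224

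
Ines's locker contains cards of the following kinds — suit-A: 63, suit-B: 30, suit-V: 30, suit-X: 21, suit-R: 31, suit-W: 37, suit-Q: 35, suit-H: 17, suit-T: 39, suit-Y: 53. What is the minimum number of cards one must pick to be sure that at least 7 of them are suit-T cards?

In the worst case for collecting suit-T cards, every non-suit-T card comes out first.
There are 63 + 30 + 30 + 21 + 31 + 37 + 35 + 17 + 53 = 317 non-suit-T cards altogether.
After those, each further card must be suit-T, so 317 + 7 = 324 draws guarantee 7 suit-T cards.

324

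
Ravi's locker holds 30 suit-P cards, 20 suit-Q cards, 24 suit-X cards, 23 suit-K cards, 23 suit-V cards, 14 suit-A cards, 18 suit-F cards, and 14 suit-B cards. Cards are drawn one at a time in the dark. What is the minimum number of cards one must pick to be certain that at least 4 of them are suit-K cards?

In the worst case for collecting suit-K cards, every non-suit-K card comes out first.
There are 30 + 20 + 24 + 23 + 14 + 18 + 14 = 143 non-suit-K cards altogether.
After those, each further card must be suit-K, so 143 + 4 = 147 draws guarantee 4 suit-K cards.

147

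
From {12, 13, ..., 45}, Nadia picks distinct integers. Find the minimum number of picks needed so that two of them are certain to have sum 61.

Two chosen integers sum to 61 exactly when both halves of some pair {x, 61−x} with 16 ≤ x ≤ 61−x ≤ 45 are chosen — 15 such pairs.
The remaining 4 elements (those with no distinct partner in range) can never complete a 61-sum, so the worst case takes all of them and one from each pair: 4 + 15 = 19.
By pigeonhole, the 20th integer has to be the second member of some pair, so 19 + 1 = 20.

20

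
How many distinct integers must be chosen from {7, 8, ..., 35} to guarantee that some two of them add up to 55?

22

A set avoiding the sum 55 can contain at most one of each pair {x, 55−x}, plus the 13 elements whose complement lies outside the range.
The integers 7, …, 27 (21 of them) are such a set: any two sum to at least 7+8 = 15 and at most 26+27 = 53 < 55.
By the pigeonhole principle, any 22nd integer completes one of the 8 pairs, so 22 choices force a sum of 55.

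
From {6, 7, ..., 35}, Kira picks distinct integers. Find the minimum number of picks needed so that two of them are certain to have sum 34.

Two chosen integers sum to 34 exactly when both halves of some pair {x, 34−x} with 6 ≤ x ≤ 34−x ≤ 28 are chosen — 11 such pairs.
The remaining 8 elements (those with no distinct partner in range) can never complete a 34-sum, so the worst case takes all of them and one from each pair: 8 + 11 = 19.
By the pigeonhole principle, the 20th integer has to be the second member of some pair, so 19 + 1 = 20.

20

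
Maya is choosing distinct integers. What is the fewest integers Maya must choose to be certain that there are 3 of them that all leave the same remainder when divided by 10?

21

The 10 residue classes mod 10 are the pigeonholes.
With 20 integers one could put 2 in each residue class and have no class reach 3.
The 21st integer pushes some class to 3, so 10·2 + 1 = 21.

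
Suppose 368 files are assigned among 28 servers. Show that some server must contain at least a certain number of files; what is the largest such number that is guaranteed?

The 28 servers are the holes and the 368 files are the pigeons.
If every server held at most 13 files, the total would be at most 28 × 13 = 364, which is less than 368.
So some server holds at least ⌈368/28⌉ = 14 files.

14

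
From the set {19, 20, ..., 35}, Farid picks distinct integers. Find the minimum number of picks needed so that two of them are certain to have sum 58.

12

A set avoiding the sum 58 can contain at most one of each pair {x, 58−x}, plus the 5 elements whose complement lies outside the range or equal to its own complement.
The integers 19, …, 29 (11 of them) are such a set: any two sum to at least 19+20 = 39 and at most 28+29 = 57 < 58.
Any 12th integer completes one of the 6 pairs, so 12 choices force a sum of 58.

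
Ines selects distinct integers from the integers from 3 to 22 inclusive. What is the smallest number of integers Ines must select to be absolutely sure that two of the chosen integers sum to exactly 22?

A set avoiding the sum 22 can contain at most one of each pair {x, 22−x}, plus the 4 elements whose complement lies outside the range or equal to its own complement.
The integers 11, …, 22 (12 of them) are such a set: any two sum to at least 11+12 = 23 > 22.
Pigeonhole: any 13th integer completes one of the 8 pairs, so 13 choices force a sum of 22.

13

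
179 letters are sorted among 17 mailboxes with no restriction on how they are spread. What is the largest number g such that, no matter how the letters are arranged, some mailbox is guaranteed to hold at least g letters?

By the pigeonhole principle, the 17 mailboxes are the holes and the 179 letters are the pigeons.
If every mailbox held at most 10 letters, the total would be at most 17 × 10 = 170, which is less than 179.
So some mailbox holds at least ⌈179/17⌉ = 11 letters.

11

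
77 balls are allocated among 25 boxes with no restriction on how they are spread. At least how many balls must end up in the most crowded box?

4

The 25 boxes are the holes and the 77 balls are the pigeons.
If every box held at most 3 balls, the total would be at most 25 × 3 = 75, which is less than 77.
So some box holds at least ⌈77/25⌉ = 4 balls.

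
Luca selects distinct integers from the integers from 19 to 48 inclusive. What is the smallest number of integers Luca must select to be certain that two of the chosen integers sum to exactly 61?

Two chosen integers sum to 61 exactly when both halves of some pair {x, 61−x} with 19 ≤ x ≤ 61−x ≤ 42 are chosen — 12 such pairs.
The remaining 6 elements (those with no distinct partner in range) can never complete a 61-sum, so the worst case takes all of them and one from each pair: 6 + 12 = 18.
The 19th integer has to be the second member of some pair, so 18 + 1 = 19.

19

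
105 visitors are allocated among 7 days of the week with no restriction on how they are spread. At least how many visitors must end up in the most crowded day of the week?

By the pigeonhole principle, the 7 days of the week are the holes and the 105 visitors are the pigeons.
If every day of the week held at most 14 visitors, the total would be at most 7 × 14 = 98, which is less than 105.
So some day of the week holds at least ⌈105/7⌉ = 15 visitors.

15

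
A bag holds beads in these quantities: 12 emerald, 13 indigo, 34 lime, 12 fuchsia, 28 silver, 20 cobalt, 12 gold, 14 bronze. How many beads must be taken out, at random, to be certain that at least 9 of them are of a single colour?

65

An adversary could hand out at most 8 beads per colour: 8 + 8 + 8 + 8 + 8 + 8 + 8 + 8 = 64 beads and still no colour has 9.
Pigeonhole: one more bead lands in a colour already at 8, so 65 draws are enough and 64 are not.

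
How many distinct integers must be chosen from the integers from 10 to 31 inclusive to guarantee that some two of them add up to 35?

15

Two chosen integers sum to 35 exactly when both halves of some pair {x, 35−x} with 10 ≤ x ≤ 35−x ≤ 25 are chosen — 8 such pairs.
The remaining 6 elements (those with no distinct partner in range) can never complete a 35-sum, so the worst case takes all of them and one from each pair: 6 + 8 = 14.
The 15th integer has to be the second member of some pair, so 14 + 1 = 15.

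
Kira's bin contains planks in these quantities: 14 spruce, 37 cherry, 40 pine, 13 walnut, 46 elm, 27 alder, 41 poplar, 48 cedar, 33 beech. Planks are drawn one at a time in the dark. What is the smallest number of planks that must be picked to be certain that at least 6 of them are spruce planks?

291

In the worst case for collecting spruce planks, every non-spruce plank comes out first.
There are 37 + 40 + 13 + 46 + 27 + 41 + 48 + 33 = 285 non-spruce planks altogether.
After those, each further plank must be spruce, so 285 + 6 = 291 draws guarantee 6 spruce planks.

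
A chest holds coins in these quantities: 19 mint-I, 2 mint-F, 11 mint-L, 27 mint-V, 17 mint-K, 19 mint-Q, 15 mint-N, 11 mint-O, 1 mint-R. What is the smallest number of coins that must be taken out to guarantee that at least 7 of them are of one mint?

An adversary could hand out at most 6 coins per mint (mint-F, mint-R run out sooner): 6 + 2 + 6 + 6 + 6 + 6 + 6 + 6 + 1 = 45 coins and still no mint has 7.
By the pigeonhole principle, one more coin lands in a mint already at 6, so 46 draws are enough and 45 are not.

46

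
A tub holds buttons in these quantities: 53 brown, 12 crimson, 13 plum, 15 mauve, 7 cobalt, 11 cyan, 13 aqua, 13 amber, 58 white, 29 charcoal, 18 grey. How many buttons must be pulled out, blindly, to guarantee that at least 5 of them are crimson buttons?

In the worst case for collecting crimson buttons, every non-crimson button comes out first.
There are 53 + 13 + 15 + 7 + 11 + 13 + 13 + 58 + 29 + 18 = 230 non-crimson buttons altogether.
After those, each further button must be crimson, so 230 + 5 = 235 draws guarantee 5 crimson buttons.

235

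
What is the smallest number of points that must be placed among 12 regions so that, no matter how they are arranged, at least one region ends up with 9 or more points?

With 96 points one could put exactly 8 in each of the 12 regions, and no region would reach 9.
Pigeonhole: one more point must land in a region that already has 8, giving it 9.
So 12 × 8 + 1 = 97 points are required.

97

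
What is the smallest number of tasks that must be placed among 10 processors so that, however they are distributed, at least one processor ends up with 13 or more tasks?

121

With 120 tasks one could put exactly 12 in each of the 10 processors, and no processor would reach 13.
By pigeonhole, one more task must land in a processor that already has 12, giving it 13.
So 10 × 12 + 1 = 121 tasks are required.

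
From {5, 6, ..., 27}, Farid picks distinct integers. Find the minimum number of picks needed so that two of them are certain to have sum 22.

18

Two chosen integers sum to 22 exactly when both halves of some pair {x, 22−x} with 5 ≤ x ≤ 22−x ≤ 17 are chosen — 6 such pairs.
The remaining 11 elements (those with no distinct partner in range) can never complete a 22-sum, so the worst case takes all of them and one from each pair: 11 + 6 = 17.
By pigeonhole, the 18th integer has to be the second member of some pair, so 17 + 1 = 18.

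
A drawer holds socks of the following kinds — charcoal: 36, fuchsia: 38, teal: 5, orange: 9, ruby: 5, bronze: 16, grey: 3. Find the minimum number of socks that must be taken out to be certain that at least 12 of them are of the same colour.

Pigeonhole: the 7 colours are the holes; the socks drawn are the pigeons.
To avoid 12 of any one colour, the worst case takes at most 11 of each colour, or every sock of a colour that has fewer than 11.
That gives 11 + 11 + 5 + 9 + 5 + 11 + 3 = 55 socks with no colour reaching 12.
The next sock forces some colour to 12, so 55 + 1 = 56.

56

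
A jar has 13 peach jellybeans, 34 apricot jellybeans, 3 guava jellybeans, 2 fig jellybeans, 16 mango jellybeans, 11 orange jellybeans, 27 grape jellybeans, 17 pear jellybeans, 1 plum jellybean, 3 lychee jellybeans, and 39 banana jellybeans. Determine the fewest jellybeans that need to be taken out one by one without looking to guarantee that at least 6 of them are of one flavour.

The 11 flavours are the holes; the jellybeans drawn are the pigeons.
To avoid 6 of any one flavour, the worst case takes at most 5 of each flavour, or every jellybean of a flavour that has fewer than 5.
That gives 5 + 5 + 3 + 2 + 5 + 5 + 5 + 5 + 1 + 3 + 5 = 44 jellybeans with no flavour reaching 6.
The next jellybean forces some flavour to 6, so 44 + 1 = 45.

45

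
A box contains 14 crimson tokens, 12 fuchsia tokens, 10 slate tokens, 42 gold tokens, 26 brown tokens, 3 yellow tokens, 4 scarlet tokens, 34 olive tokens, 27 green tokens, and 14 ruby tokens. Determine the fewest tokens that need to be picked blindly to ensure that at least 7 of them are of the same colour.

By the pigeonhole principle, the 10 colours are the holes; the tokens drawn are the pigeons.
To avoid 7 of any one colour, the worst case takes at most 6 of each colour, or every token of a colour that has fewer than 6.
That gives 6 + 6 + 6 + 6 + 6 + 3 + 4 + 6 + 6 + 6 = 55 tokens with no colour reaching 7.
The next token forces some colour to 7, so 55 + 1 = 56.

56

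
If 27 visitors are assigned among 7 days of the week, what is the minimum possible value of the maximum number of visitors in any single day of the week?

4

By pigeonhole, the 7 days of the week are the holes and the 27 visitors are the pigeons.
If every day of the week held at most 3 visitors, the total would be at most 7 × 3 = 21, which is less than 27.
So some day of the week holds at least ⌈27/7⌉ = 4 visitors.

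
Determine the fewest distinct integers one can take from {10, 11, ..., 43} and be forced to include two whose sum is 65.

24

Two chosen integers sum to 65 exactly when both halves of some pair {x, 65−x} with 22 ≤ x ≤ 65−x ≤ 43 are chosen — 11 such pairs.
The remaining 12 elements (those with no distinct partner in range) can never complete a 65-sum, so the worst case takes all of them and one from each pair: 12 + 11 = 23.
By the pigeonhole principle, the 24th integer has to be the second member of some pair, so 23 + 1 = 24.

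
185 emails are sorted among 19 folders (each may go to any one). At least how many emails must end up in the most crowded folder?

10

The 19 folders are the holes and the 185 emails are the pigeons.
If every folder held at most 9 emails, the total would be at most 19 × 9 = 171, which is less than 185.
So some folder holds at least ⌈185/19⌉ = 10 emails.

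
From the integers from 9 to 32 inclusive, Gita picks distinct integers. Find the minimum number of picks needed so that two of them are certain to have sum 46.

Two chosen integers sum to 46 exactly when both halves of some pair {x, 46−x} with 14 ≤ x ≤ 46−x ≤ 32 are chosen — 9 such pairs.
The remaining 6 elements (those with no distinct partner in range) can never complete a 46-sum, so the worst case takes all of them and one from each pair: 6 + 9 = 15.
Pigeonhole: the 16th integer has to be the second member of some pair, so 15 + 1 = 16.

16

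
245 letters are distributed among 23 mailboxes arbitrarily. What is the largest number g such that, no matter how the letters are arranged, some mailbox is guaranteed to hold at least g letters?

Pigeonhole: the 23 mailboxes are the holes and the 245 letters are the pigeons.
If every mailbox held at most 10 letters, the total would be at most 23 × 10 = 230, which is less than 245.
So some mailbox holds at least ⌈245/23⌉ = 11 letters.

11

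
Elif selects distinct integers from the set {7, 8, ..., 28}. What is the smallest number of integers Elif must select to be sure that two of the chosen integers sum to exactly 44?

Group the elements by complementary pair {x, 44−x}: {16,28}, {17,27}, {18,26}, …, giving 6 two-element pairs, the single value 22 (it cannot pair with itself since the integers are distinct), and 9 integers whose partner 44−x falls outside [7,28].
Treating each of those 16 groups as a pigeonhole, one can pick one integer per group — 16 integers — with no two summing to 44.
The 17th integer lands in an occupied pair, forcing a sum of 44.

17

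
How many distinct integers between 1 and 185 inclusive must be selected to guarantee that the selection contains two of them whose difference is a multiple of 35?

36

Integers whose pairwise differences are multiples of 35 are exactly those sharing a remainder mod 35. By pigeonhole, the 35 residue classes mod 35 are the pigeonholes.
With 35 integers one could put 1 in each residue class and have no class reach 2.
The 36th integer pushes some class to 2, so 35·1 + 1 = 36.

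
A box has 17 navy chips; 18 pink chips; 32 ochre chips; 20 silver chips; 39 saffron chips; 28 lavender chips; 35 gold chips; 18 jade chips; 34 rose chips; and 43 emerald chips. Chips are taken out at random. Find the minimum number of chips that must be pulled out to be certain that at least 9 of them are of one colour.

81

The 10 colours are the holes; the chips drawn are the pigeons.
To avoid 9 of any one colour, the worst case takes at most 8 of each colour.
That gives 8 + 8 + 8 + 8 + 8 + 8 + 8 + 8 + 8 + 8 = 80 chips with no colour reaching 9.
The next chip forces some colour to 9, so 80 + 1 = 81.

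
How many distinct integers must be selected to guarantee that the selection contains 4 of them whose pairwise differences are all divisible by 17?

Integers whose pairwise differences are multiples of 17 are exactly those sharing a remainder mod 17. Pigeonhole: the 17 residue classes mod 17 are the pigeonholes.
With 51 integers one could put 3 in each residue class and have no class reach 4.
The 52nd integer pushes some class to 4, so 17·3 + 1 = 52.

52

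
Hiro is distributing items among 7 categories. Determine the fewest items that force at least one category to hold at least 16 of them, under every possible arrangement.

With 105 items one could put exactly 15 in each of the 7 categories, and no category would reach 16.
By pigeonhole, one more item must land in a category that already has 15, giving it 16.
So 7 × 15 + 1 = 106 items are required.

106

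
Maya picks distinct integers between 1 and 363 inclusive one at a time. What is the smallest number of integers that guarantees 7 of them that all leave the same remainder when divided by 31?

The 31 residue classes mod 31 are the pigeonholes.
With 186 integers one could put 6 in each residue class and have no class reach 7.
The 187th integer pushes some class to 7, so 31·6 + 1 = 187.

187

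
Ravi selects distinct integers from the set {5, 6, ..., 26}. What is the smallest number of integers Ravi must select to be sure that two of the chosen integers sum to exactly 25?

A set avoiding the sum 25 can contain at most one of each pair {x, 25−x}, plus the 6 elements whose complement lies outside the range.
The integers 13, …, 26 (14 of them) are such a set: any two sum to at least 13+14 = 27 > 25.
Pigeonhole: any 15th integer completes one of the 8 pairs, so 15 choices force a sum of 25.

15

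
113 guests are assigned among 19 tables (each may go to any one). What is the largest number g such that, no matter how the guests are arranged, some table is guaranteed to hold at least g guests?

6

By pigeonhole, the 19 tables are the holes and the 113 guests are the pigeons.
If every table held at most 5 guests, the total would be at most 19 × 5 = 95, which is less than 113.
So some table holds at least ⌈113/19⌉ = 6 guests.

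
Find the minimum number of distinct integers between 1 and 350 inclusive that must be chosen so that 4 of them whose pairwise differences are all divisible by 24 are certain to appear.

73

Integers whose pairwise differences are multiples of 24 are exactly those sharing a remainder mod 24. Pigeonhole: the 24 residue classes mod 24 are the pigeonholes.
With 72 integers one could put 3 in each residue class and have no class reach 4.
The 73rd integer pushes some class to 4, so 24·3 + 1 = 73.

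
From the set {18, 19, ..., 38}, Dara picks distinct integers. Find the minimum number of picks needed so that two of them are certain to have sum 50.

15

A set avoiding the sum 50 can contain at most one of each pair {x, 50−x}, plus the 7 elements whose complement lies outside the range or equal to its own complement.
The integers 25, …, 38 (14 of them) are such a set: any two sum to at least 25+26 = 51 > 50.
By pigeonhole, any 15th integer completes one of the 7 pairs, so 15 choices force a sum of 50.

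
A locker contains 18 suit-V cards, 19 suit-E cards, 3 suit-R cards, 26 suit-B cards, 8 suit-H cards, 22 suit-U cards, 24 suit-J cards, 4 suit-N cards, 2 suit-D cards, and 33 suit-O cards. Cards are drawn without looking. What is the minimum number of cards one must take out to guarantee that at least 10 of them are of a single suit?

The 10 suits are the holes; the cards drawn are the pigeons.
To avoid 10 of any one suit, the worst case takes at most 9 of each suit, or every card of a suit that has fewer than 9.
That gives 9 + 9 + 3 + 9 + 8 + 9 + 9 + 4 + 2 + 9 = 71 cards with no suit reaching 10.
The next card forces some suit to 10, so 71 + 1 = 72.

72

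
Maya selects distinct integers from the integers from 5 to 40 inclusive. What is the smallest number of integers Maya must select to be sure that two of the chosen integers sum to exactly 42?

21

Two chosen integers sum to 42 exactly when both halves of some pair {x, 42−x} with 5 ≤ x ≤ 42−x ≤ 37 are chosen — 16 such pairs.
The remaining 4 elements (those with no distinct partner in range) can never complete a 42-sum, so the worst case takes all of them and one from each pair: 4 + 16 = 20.
The 21st integer has to be the second member of some pair, so 20 + 1 = 21.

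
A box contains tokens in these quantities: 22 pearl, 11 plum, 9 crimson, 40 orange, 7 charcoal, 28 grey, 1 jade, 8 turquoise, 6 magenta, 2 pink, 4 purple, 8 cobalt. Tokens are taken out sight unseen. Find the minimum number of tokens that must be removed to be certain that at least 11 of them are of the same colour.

Pigeonhole: put each drawn token into a box by colour. The largest draw with every box below 11 takes min(count, 10) from each colour; colours with fewer than 10 contribute all they have.
Σ min(cᵢ, 10) = 10 + 10 + 9 + 10 + 7 + 10 + 1 + 8 + 6 + 2 + 4 + 8 = 85.
Draw number 85 + 1 = 86 must push one box to 11.

86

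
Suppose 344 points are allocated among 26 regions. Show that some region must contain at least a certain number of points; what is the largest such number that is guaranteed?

The 26 regions are the holes and the 344 points are the pigeons.
If every region held at most 13 points, the total would be at most 26 × 13 = 338, which is less than 344.
So some region holds at least ⌈344/26⌉ = 14 points.

14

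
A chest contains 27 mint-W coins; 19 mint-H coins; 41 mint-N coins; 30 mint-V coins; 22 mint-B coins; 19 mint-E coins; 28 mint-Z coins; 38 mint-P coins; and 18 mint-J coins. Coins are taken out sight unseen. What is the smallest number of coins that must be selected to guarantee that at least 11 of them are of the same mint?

Put each drawn coin into a box by mint. The largest draw with every box below 11 takes min(count, 10) from each mint.
Σ min(cᵢ, 10) = 10 + 10 + 10 + 10 + 10 + 10 + 10 + 10 + 10 = 90.
Draw number 90 + 1 = 91 must push one box to 11.

91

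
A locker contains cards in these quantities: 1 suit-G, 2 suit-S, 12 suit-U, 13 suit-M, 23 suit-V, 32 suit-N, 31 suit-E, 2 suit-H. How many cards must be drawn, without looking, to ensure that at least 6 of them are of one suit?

31

The 8 suits are the holes; the cards drawn are the pigeons.
To avoid 6 of any one suit, the worst case takes at most 5 of each suit, or every card of a suit that has fewer than 5.
That gives 1 + 2 + 5 + 5 + 5 + 5 + 5 + 2 = 30 cards with no suit reaching 6.
The next card forces some suit to 6, so 30 + 1 = 31.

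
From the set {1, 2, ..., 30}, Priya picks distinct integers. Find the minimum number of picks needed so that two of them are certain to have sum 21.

21

Group the elements by complementary pair {x, 21−x}: {1,20}, {2,19}, {3,18}, …, giving 10 two-element pairs and 10 integers whose partner 21−x falls outside [1,30].
Treating each of those 20 groups as a pigeonhole, one can pick one integer per group — 20 integers — with no two summing to 21.
The 21st integer lands in an occupied pair, forcing a sum of 21.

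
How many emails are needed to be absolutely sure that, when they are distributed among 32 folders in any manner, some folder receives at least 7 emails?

193

With 192 emails one could put exactly 6 in each of the 32 folders, and no folder would reach 7.
One more email must land in a folder that already has 6, giving it 7.
So 32 × 6 + 1 = 193 emails are required.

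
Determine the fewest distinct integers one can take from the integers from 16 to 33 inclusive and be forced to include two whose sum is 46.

12

Two chosen integers sum to 46 exactly when both halves of some pair {x, 46−x} with 16 ≤ x ≤ 46−x ≤ 30 are chosen — 7 such pairs.
The remaining 4 elements (those with no distinct partner in range) can never complete a 46-sum, so the worst case takes all of them and one from each pair: 4 + 7 = 11.
By pigeonhole, the 12th integer has to be the second member of some pair, so 11 + 1 = 12.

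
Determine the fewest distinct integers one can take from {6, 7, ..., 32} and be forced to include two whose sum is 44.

18

A set avoiding the sum 44 can contain at most one of each pair {x, 44−x}, plus the 7 elements whose complement lies outside the range or equal to its own complement.
The integers 6, …, 22 (17 of them) are such a set: any two sum to at least 6+7 = 13 and at most 21+22 = 43 < 44.
By the pigeonhole principle, any 18th integer completes one of the 10 pairs, so 18 choices force a sum of 44.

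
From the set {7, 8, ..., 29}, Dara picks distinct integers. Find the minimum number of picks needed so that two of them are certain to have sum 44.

17

A set avoiding the sum 44 can contain at most one of each pair {x, 44−x}, plus the 9 elements whose complement lies outside the range or equal to its own complement.
The integers 7, …, 22 (16 of them) are such a set: any two sum to at least 7+8 = 15 and at most 21+22 = 43 < 44.
Pigeonhole: any 17th integer completes one of the 7 pairs, so 17 choices force a sum of 44.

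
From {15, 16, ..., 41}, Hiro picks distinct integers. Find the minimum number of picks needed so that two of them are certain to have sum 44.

A set avoiding the sum 44 can contain at most one of each pair {x, 44−x}, plus the 13 elements whose complement lies outside the range or equal to its own complement.
The integers 22, …, 41 (20 of them) are such a set: any two sum to at least 22+23 = 45 > 44.
By the pigeonhole principle, any 21st integer completes one of the 7 pairs, so 21 choices force a sum of 44.

21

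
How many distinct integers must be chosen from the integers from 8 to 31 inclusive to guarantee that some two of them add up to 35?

Group the elements by complementary pair {x, 35−x}: {8,27}, {9,26}, {10,25}, …, giving 10 two-element pairs and 4 integers whose partner 35−x falls outside [8,31].
By pigeonhole, treating each of those 14 groups as a pigeonhole, one can pick one integer per group — 14 integers — with no two summing to 35.
The 15th integer lands in an occupied pair, forcing a sum of 35.

15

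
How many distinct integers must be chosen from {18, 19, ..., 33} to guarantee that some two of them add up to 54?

11

A set avoiding the sum 54 can contain at most one of each pair {x, 54−x}, plus the 4 elements whose complement lies outside the range or equal to its own complement.
The integers 18, …, 27 (10 of them) are such a set: any two sum to at least 18+19 = 37 and at most 26+27 = 53 < 54.
By pigeonhole, any 11th integer completes one of the 6 pairs, so 11 choices force a sum of 54.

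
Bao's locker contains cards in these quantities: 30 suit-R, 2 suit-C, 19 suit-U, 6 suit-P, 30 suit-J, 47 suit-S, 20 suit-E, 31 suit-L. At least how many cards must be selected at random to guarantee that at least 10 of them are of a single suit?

63

The 8 suits are the holes; the cards drawn are the pigeons.
To avoid 10 of any one suit, the worst case takes at most 9 of each suit, or every card of a suit that has fewer than 9.
That gives 9 + 2 + 9 + 6 + 9 + 9 + 9 + 9 = 62 cards with no suit reaching 10.
The next card forces some suit to 10, so 62 + 1 = 63.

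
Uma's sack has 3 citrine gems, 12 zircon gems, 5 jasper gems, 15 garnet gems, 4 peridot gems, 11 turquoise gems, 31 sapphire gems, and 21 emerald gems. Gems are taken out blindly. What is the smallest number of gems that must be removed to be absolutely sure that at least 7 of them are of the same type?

43

By pigeonhole, the 8 types are the holes; the gems drawn are the pigeons.
To avoid 7 of any one type, the worst case takes at most 6 of each type, or every gem of a type that has fewer than 6.
That gives 3 + 6 + 5 + 6 + 4 + 6 + 6 + 6 = 42 gems with no type reaching 7.
The next gem forces some type to 7, so 42 + 1 = 43.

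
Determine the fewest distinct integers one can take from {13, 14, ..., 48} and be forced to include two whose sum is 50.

25

Group the elements by complementary pair {x, 50−x}: {13,37}, {14,36}, {15,35}, …, giving 12 two-element pairs; the single value 25 (it cannot pair with itself since the integers are distinct); and 11 integers whose partner 50−x falls outside [13,48].
Treating each of those 24 groups as a pigeonhole, one can pick one integer per group — 24 integers — with no two summing to 50.
The 25th integer lands in an occupied pair, forcing a sum of 50.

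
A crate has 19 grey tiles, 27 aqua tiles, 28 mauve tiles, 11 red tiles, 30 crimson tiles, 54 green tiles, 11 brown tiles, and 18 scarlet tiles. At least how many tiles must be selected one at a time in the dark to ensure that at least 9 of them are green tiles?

153

In the worst case for collecting green tiles, every non-green tile comes out first.
There are 19 + 27 + 28 + 11 + 30 + 11 + 18 = 144 non-green tiles altogether.
After those, each further tile must be green, so 144 + 9 = 153 draws guarantee 9 green tiles.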